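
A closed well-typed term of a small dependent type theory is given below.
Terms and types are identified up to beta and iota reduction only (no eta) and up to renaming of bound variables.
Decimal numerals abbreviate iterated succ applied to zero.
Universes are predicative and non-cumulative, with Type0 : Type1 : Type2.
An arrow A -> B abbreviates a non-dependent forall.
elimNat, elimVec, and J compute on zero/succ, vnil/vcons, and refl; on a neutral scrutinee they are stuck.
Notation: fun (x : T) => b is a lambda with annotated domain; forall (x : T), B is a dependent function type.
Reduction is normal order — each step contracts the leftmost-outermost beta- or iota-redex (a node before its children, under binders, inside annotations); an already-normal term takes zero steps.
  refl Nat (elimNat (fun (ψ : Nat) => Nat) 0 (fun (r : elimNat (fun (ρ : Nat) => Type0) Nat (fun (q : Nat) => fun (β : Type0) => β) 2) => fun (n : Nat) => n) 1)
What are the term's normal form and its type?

resulting normal form:
  refl Nat 0
the term's type:
  Eq Nat 0 0


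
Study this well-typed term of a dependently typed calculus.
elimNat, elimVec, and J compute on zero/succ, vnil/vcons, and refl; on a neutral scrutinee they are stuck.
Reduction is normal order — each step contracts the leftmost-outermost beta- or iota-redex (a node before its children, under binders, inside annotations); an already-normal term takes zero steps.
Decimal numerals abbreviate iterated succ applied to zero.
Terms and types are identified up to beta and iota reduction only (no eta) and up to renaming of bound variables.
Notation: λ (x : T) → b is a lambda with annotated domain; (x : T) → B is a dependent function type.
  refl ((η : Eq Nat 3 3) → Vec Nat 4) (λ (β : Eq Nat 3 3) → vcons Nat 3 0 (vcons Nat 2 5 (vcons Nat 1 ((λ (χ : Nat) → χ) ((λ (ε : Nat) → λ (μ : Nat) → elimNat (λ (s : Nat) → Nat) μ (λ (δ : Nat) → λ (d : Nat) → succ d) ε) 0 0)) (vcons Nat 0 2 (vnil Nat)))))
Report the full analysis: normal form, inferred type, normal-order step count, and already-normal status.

reduced normal form:
  refl ((η : Eq Nat 3 3) → Vec Nat 4) (λ (β : Eq Nat 3 3) → vcons Nat 3 0 (vcons Nat 2 5 (vcons Nat 1 0 (vcons Nat 0 2 (vnil Nat)))))
inferred type:
  Eq ((η : Eq Nat 3 3) → Vec Nat 4) (λ (β : Eq Nat 3 3) → vcons Nat 3 0 (vcons Nat 2 5 (vcons Nat 1 0 (vcons Nat 0 2 (vnil Nat))))) (λ (χ : Eq Nat 3 3) → vcons Nat 3 0 (vcons Nat 2 5 (vcons Nat 1 0 (vcons Nat 0 2 (vnil Nat)))))
reduction steps (normal order): 4
already normal: no
first contracted redex: a beta-redex


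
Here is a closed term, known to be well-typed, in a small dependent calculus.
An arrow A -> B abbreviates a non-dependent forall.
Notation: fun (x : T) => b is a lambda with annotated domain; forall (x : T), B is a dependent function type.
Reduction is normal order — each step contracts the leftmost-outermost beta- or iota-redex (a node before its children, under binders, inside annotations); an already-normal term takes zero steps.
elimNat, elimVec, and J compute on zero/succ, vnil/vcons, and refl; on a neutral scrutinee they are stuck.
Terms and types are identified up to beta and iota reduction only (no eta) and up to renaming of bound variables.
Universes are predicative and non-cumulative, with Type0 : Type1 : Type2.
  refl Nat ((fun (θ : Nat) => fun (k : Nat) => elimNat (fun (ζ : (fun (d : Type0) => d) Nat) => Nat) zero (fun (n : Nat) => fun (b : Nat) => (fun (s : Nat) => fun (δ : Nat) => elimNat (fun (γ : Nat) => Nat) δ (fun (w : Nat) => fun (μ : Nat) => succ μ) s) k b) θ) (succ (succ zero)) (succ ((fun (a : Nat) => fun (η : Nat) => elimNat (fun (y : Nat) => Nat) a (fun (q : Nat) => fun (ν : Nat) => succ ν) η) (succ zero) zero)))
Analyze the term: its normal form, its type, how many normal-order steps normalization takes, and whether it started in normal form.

normal form:
  refl Nat (succ (succ (succ (succ zero))))
the term's type:
  Eq Nat (succ (succ (succ (succ zero)))) (succ (succ (succ (succ zero))))
normal-order step count: 33
started in normal form: no
first redex: a beta-redex


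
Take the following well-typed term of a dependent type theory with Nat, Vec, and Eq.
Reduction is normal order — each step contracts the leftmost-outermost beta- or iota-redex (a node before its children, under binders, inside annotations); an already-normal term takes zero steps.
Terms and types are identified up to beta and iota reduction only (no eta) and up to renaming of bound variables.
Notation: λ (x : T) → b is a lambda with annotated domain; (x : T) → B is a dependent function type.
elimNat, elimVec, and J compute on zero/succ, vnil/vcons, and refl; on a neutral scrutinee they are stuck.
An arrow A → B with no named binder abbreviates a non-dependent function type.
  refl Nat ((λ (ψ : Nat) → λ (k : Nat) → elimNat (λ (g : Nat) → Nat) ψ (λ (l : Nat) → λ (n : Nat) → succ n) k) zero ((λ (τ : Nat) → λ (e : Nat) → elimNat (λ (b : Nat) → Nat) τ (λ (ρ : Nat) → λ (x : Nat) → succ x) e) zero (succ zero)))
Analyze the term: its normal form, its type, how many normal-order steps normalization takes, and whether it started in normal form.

reduced normal form:
  refl Nat (succ zero)
the term's type:
  Eq Nat (succ zero) (succ zero)
reduction steps (normal order): 12
term was already normal: no
first contracted redex: a beta-redex


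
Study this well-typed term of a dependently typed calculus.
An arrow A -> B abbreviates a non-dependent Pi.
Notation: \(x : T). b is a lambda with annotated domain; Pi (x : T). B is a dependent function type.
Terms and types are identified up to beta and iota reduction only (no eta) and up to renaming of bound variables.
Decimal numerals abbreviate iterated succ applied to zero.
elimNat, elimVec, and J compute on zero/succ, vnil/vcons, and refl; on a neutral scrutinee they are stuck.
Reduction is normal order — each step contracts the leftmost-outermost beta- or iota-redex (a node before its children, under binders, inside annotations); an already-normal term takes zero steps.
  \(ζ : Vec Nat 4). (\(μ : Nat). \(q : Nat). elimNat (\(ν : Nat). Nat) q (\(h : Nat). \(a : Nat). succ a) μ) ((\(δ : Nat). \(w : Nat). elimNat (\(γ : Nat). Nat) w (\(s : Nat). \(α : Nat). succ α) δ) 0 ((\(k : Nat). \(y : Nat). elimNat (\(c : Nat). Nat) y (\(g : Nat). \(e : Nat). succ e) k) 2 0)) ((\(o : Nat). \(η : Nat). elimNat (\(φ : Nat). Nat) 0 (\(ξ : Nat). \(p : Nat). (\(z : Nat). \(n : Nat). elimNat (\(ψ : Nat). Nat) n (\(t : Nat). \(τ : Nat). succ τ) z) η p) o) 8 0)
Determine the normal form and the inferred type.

reduced normal form:
  \(ζ : Vec Nat 4). 2
type:
  Vec Nat 4 -> Nat
observation: 72 normal-order steps separate the term from its normal form.


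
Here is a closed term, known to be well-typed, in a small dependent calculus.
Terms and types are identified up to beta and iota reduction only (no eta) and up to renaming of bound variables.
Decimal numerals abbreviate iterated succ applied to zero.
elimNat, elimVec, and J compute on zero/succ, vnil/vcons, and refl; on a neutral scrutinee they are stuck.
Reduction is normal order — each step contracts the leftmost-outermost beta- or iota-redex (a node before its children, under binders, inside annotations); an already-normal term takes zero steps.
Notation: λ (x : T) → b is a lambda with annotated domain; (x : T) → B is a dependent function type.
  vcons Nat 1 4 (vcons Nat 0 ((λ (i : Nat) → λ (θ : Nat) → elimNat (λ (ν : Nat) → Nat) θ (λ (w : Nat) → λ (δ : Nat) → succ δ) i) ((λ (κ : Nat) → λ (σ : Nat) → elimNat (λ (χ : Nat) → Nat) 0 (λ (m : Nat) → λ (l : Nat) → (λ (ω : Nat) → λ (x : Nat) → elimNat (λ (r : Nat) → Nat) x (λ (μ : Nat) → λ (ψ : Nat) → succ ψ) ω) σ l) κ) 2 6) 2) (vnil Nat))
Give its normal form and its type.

normal form:
  vcons Nat 1 4 (vcons Nat 0 14 (vnil Nat))
the term's type:
  Vec Nat 2
observation: the leftmost-outermost redex is a beta-redex, and normalization takes 90 steps.


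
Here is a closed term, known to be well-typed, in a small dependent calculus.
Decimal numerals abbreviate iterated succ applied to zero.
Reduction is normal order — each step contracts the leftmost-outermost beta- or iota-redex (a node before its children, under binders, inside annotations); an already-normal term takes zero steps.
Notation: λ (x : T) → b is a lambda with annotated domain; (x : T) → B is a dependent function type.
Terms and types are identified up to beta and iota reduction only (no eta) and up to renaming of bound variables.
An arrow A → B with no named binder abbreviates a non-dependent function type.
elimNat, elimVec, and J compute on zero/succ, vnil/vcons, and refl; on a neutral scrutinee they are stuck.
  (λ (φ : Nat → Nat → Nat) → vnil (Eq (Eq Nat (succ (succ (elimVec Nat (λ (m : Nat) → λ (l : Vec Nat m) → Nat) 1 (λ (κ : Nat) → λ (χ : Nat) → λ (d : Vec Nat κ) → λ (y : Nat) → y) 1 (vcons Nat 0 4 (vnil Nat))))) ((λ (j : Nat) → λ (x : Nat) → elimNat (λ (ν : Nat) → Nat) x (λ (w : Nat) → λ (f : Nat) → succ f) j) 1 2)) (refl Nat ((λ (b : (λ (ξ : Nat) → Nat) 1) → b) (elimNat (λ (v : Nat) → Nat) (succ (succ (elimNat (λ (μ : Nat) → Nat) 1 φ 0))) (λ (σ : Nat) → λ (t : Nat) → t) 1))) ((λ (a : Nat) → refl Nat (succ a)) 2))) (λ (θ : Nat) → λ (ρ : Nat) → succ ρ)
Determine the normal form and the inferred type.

reduced normal form:
  vnil (Eq (Eq Nat 3 3) (refl Nat 3) (refl Nat 3))
type:
  Vec (Eq (Eq Nat 3 3) (refl Nat 3) (refl Nat 3)) 0
observation: reduction starts at a beta-redex, and 20 normal-order steps reach the normal form.


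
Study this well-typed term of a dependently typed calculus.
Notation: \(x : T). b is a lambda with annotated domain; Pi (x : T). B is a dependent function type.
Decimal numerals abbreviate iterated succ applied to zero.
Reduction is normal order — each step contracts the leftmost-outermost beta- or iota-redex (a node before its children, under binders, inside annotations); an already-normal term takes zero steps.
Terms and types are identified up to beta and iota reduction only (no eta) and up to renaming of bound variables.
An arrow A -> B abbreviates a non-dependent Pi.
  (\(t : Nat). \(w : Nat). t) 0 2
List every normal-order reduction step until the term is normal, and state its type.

normal-order reduction sequence:
  (\(t : Nat). \(w : Nat). t) 0 2
  ~> (\(t : Nat). 0) 2
  ~> 0
inferred type:
  Nat


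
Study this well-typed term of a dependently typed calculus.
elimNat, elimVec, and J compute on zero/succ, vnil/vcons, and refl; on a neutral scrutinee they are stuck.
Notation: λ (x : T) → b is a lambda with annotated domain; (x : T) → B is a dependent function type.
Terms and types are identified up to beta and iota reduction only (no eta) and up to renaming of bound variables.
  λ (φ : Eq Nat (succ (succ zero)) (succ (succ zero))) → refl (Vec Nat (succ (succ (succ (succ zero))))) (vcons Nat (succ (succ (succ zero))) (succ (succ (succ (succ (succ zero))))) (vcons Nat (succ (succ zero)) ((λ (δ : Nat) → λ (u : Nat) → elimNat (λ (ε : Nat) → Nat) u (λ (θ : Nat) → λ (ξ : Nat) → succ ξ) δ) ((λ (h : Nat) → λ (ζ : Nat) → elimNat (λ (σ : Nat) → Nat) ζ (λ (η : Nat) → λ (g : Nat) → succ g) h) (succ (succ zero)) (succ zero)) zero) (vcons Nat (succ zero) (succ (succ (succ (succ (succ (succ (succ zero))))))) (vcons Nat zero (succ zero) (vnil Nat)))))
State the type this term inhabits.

type:
  (φ : Eq Nat (succ (succ zero)) (succ (succ zero))) → Eq (Vec Nat (succ (succ (succ (succ zero))))) (vcons Nat (succ (succ (succ zero))) (succ (succ (succ (succ (succ zero))))) (vcons Nat (succ (succ zero)) (succ (succ (succ zero))) (vcons Nat (succ zero) (succ (succ (succ (succ (succ (succ (succ zero))))))) (vcons Nat zero (succ zero) (vnil Nat))))) (vcons Nat (succ (succ (succ zero))) (succ (succ (succ (succ (succ zero))))) (vcons Nat (succ (succ zero)) (succ (succ (succ zero))) (vcons Nat (succ zero) (succ (succ (succ (succ (succ (succ (succ zero))))))) (vcons Nat zero (succ zero) (vnil Nat)))))


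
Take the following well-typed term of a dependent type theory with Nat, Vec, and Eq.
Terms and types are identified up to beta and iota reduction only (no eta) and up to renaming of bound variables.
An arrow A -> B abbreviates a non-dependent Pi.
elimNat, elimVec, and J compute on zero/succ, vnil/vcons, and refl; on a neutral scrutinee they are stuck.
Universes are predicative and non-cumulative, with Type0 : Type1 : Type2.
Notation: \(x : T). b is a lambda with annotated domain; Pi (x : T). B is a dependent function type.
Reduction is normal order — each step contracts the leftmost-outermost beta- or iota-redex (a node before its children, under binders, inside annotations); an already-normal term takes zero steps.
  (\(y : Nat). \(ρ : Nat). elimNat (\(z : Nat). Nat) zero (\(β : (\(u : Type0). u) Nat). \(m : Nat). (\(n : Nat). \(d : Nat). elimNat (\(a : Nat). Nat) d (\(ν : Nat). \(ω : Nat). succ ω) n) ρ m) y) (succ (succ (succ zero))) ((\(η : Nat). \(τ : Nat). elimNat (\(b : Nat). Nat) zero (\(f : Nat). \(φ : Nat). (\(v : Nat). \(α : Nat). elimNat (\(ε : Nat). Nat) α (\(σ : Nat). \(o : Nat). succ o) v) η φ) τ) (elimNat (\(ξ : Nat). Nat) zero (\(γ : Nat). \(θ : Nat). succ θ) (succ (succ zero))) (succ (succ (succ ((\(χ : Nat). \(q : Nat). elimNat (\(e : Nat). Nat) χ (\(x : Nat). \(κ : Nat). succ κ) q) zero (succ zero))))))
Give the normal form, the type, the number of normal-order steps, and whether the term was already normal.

resulting normal form:
  succ (succ (succ (succ (succ (succ (succ (succ (succ (succ (succ (succ (succ (succ (succ (succ (succ (succ (succ (succ (succ (succ (succ (succ zero)))))))))))))))))))))))
inferred type:
  Nat
reduction steps (normal order): 348
term was already normal: no
first contracted redex: a beta-redex


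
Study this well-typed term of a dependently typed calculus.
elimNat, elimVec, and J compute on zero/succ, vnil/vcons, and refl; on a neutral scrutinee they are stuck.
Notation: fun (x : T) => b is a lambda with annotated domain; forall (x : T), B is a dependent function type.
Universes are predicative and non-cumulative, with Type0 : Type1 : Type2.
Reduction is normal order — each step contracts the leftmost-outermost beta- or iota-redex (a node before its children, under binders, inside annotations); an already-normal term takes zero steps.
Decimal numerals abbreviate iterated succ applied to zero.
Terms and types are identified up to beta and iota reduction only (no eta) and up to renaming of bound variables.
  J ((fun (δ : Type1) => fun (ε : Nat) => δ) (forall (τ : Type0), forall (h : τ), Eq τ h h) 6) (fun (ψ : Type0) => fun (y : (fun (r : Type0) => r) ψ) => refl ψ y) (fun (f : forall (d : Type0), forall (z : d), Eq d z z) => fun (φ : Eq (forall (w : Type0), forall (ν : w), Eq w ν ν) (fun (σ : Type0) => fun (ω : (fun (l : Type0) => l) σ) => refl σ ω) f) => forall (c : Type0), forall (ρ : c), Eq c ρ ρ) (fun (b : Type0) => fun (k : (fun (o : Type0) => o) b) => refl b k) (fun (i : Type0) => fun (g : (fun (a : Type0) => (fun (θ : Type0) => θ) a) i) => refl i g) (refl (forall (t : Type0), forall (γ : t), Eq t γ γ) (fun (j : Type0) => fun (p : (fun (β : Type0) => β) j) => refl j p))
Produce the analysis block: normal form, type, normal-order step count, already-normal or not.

reduced normal form:
  fun (δ : Type0) => fun (ε : δ) => refl δ ε
inferred type:
  forall (δ : Type0), forall (ε : δ), Eq δ ε ε
reduction steps (normal order): 2
term was already normal: no
first redex: a J iota-redex


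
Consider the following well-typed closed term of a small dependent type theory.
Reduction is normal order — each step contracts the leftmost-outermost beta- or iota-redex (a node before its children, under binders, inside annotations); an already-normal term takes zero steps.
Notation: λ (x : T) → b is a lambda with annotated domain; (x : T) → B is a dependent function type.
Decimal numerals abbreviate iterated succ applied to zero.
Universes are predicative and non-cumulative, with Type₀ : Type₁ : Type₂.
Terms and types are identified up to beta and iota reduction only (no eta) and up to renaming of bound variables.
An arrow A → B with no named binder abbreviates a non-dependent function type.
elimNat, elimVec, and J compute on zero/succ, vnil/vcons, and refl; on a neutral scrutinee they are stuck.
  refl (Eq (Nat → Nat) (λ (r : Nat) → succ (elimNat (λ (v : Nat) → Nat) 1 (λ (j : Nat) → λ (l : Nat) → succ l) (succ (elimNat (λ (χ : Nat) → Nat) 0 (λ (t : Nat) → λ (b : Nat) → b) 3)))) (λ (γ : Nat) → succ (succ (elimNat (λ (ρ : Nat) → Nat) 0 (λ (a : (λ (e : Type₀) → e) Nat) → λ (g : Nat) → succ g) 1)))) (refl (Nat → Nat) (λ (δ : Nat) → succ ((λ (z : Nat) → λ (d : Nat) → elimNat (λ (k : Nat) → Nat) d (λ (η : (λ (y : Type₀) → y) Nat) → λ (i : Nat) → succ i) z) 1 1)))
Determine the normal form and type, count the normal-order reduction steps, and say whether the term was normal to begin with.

resulting normal form:
  refl (Eq (Nat → Nat) (λ (r : Nat) → 3) (λ (v : Nat) → 3)) (refl (Nat → Nat) (λ (j : Nat) → 3))
type:
  Eq (Eq (Nat → Nat) (λ (r : Nat) → 3) (λ (v : Nat) → 3)) (refl (Nat → Nat) (λ (j : Nat) → 3)) (refl (Nat → Nat) (λ (l : Nat) → 3))
reduction steps (normal order): 24
term was already normal: no
first contracted redex: an elimNat iota-redex


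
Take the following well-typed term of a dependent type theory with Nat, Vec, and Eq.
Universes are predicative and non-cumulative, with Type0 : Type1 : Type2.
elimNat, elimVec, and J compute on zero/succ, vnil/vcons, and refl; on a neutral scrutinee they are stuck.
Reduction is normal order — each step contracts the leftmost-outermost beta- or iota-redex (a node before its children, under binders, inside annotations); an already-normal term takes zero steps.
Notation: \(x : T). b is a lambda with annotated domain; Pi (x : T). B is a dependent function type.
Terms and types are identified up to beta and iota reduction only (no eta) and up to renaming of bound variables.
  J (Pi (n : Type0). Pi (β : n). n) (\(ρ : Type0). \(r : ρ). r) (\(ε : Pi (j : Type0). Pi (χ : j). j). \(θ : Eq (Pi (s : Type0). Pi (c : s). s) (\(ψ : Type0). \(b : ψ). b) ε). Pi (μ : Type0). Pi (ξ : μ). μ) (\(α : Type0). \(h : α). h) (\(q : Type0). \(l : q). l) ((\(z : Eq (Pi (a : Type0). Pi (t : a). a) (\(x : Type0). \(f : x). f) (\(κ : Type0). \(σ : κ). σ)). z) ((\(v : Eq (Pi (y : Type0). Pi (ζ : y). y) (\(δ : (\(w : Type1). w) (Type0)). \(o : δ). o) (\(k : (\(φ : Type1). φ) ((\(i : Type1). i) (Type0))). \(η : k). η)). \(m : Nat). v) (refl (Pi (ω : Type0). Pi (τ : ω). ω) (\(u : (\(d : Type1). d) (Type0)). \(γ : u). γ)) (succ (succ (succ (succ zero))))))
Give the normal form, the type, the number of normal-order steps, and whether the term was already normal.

reduced normal form:
  \(n : Type0). \(β : n). β
type:
  Pi (n : Type0). Pi (β : n). n
reduction steps (normal order): 4
term was already normal: no
first redex: a beta-redex


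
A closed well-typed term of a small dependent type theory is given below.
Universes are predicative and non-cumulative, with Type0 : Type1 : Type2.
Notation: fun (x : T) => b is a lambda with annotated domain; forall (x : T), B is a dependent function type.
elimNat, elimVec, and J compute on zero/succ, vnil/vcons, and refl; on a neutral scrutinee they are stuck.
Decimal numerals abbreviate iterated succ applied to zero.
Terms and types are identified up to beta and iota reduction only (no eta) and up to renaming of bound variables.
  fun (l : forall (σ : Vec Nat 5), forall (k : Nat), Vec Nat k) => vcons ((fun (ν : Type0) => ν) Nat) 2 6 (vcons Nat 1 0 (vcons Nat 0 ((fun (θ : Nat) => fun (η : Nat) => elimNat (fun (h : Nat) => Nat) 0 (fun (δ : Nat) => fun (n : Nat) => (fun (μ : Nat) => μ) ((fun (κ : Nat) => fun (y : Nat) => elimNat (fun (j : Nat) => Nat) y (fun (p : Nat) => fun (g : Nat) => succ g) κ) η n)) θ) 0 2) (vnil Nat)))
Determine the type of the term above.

type:
  forall (l : forall (σ : Vec Nat 5), forall (k : Nat), Vec Nat k), Vec Nat 3


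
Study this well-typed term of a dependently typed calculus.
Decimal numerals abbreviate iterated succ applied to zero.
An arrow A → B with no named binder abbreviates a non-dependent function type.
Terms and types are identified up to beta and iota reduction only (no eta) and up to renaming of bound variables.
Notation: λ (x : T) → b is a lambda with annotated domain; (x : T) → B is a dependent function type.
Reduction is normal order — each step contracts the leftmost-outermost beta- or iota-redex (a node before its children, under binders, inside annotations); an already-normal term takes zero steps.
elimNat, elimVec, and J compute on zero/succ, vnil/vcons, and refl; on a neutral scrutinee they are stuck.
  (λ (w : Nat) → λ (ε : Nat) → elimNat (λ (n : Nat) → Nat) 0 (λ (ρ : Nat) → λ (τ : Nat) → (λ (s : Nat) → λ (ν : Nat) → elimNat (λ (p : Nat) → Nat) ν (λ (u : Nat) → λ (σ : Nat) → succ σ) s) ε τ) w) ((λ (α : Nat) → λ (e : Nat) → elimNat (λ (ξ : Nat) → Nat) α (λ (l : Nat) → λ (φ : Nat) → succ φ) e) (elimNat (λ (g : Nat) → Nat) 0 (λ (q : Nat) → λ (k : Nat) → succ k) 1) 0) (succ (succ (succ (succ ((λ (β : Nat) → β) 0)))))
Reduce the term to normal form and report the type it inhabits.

resulting normal form:
  4
inferred type:
  Nat
observation: normalization takes exactly 29 steps under the normal-order strategy.


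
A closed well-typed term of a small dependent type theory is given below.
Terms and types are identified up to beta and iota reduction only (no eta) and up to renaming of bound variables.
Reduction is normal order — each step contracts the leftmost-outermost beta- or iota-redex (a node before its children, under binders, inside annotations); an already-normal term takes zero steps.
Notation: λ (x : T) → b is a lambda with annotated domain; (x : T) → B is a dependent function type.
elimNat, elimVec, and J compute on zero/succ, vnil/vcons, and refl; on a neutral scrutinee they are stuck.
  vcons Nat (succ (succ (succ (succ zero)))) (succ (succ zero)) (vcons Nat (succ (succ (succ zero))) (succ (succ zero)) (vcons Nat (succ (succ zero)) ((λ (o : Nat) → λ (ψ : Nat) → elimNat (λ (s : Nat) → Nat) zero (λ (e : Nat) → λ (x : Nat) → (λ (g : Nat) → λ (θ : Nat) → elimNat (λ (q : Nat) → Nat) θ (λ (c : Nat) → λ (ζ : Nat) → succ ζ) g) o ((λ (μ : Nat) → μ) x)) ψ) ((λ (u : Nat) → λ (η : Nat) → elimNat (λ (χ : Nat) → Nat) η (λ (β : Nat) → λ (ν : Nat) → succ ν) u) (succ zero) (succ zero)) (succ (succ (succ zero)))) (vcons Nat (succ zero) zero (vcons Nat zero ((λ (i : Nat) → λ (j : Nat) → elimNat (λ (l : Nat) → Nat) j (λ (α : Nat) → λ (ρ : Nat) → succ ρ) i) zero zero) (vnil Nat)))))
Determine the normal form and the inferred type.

resulting normal form:
  vcons Nat (succ (succ (succ (succ zero)))) (succ (succ zero)) (vcons Nat (succ (succ (succ zero))) (succ (succ zero)) (vcons Nat (succ (succ zero)) (succ (succ (succ (succ (succ (succ zero)))))) (vcons Nat (succ zero) zero (vcons Nat zero zero (vnil Nat)))))
the term's type:
  Vec Nat (succ (succ (succ (succ (succ zero)))))
observation: normalization takes exactly 63 steps under the normal-order strategy.


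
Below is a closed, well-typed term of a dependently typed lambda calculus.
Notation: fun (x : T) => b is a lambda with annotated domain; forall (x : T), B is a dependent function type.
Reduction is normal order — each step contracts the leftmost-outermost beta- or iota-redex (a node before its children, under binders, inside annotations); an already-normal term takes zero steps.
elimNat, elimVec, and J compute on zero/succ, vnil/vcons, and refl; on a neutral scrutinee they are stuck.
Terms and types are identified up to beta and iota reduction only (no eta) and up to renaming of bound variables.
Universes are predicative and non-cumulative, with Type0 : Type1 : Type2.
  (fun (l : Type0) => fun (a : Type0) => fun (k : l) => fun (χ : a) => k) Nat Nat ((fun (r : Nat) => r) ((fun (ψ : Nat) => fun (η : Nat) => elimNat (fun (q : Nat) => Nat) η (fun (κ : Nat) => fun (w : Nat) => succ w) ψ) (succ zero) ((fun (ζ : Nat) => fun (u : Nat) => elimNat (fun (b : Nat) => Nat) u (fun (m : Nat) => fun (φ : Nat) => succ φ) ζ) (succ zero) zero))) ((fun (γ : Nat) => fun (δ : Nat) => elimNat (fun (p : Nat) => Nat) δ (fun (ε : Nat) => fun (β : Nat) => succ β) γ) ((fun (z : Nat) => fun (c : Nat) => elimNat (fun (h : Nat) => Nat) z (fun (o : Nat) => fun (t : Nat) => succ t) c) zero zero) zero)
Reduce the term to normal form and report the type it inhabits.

reduced normal form:
  succ (succ zero)
type:
  Nat
observation: 17 normal-order steps separate the term from its normal form.


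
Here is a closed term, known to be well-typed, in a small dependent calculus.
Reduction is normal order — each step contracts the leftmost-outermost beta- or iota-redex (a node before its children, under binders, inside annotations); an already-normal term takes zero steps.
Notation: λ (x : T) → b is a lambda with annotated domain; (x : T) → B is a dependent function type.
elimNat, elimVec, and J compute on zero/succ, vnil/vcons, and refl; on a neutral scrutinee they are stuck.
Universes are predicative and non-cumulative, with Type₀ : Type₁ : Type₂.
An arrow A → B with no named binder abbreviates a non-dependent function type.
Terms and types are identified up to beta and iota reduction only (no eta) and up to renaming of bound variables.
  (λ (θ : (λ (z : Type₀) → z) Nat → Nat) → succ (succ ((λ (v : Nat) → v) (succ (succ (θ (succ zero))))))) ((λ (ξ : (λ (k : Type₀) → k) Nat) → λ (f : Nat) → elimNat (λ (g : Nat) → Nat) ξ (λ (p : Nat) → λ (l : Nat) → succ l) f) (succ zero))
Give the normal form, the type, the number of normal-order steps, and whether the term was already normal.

reduced normal form:
  succ (succ (succ (succ (succ (succ zero)))))
inferred type:
  Nat
normal-order step count: 8
term was already normal: no
first contracted redex: a beta-redex


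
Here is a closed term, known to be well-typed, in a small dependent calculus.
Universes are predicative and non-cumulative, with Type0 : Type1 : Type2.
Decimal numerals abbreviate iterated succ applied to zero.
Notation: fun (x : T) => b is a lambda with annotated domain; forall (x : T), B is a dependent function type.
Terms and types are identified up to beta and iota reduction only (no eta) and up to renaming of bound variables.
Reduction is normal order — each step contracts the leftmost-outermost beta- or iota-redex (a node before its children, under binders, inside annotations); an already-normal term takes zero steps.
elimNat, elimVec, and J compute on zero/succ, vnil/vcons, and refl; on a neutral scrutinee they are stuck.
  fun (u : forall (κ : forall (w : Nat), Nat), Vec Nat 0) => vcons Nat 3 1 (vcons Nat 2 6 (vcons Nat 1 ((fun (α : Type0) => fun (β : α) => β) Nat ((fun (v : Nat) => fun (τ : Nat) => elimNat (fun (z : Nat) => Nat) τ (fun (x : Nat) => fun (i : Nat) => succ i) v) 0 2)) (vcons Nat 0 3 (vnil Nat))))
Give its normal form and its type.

normal form:
  fun (u : forall (κ : forall (w : Nat), Nat), Vec Nat 0) => vcons Nat 3 1 (vcons Nat 2 6 (vcons Nat 1 2 (vcons Nat 0 3 (vnil Nat))))
inferred type:
  forall (u : forall (κ : forall (w : Nat), Nat), Vec Nat 0), Vec Nat 4


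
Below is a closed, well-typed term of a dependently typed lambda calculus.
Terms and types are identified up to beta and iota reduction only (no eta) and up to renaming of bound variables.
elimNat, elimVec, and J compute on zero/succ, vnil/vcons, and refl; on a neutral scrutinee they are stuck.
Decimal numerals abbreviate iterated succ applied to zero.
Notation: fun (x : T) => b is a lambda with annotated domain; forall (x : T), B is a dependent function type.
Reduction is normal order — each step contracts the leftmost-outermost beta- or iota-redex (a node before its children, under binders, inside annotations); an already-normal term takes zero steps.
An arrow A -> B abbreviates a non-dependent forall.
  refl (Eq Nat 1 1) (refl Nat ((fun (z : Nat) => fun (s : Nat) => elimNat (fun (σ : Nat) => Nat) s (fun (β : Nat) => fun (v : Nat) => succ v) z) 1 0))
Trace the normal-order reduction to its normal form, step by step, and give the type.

reduction (normal order):
  refl (Eq Nat 1 1) (refl Nat ((fun (z : Nat) => fun (s : Nat) => elimNat (fun (σ : Nat) => Nat) s (fun (β : Nat) => fun (v : Nat) => succ v) z) 1 0))
  ~> refl (Eq Nat 1 1) (refl Nat ((fun (z : Nat) => elimNat (fun (s : Nat) => Nat) z (fun (σ : Nat) => fun (β : Nat) => succ β) 1) 0))
  ~> refl (Eq Nat 1 1) (refl Nat (elimNat (fun (z : Nat) => Nat) 0 (fun (s : Nat) => fun (σ : Nat) => succ σ) 1))
  ~> refl (Eq Nat 1 1) (refl Nat ((fun (z : Nat) => fun (s : Nat) => succ s) 0 (elimNat (fun (σ : Nat) => Nat) 0 (fun (β : Nat) => fun (v : Nat) => succ v) 0)))
  ~> refl (Eq Nat 1 1) (refl Nat ((fun (z : Nat) => succ z) (elimNat (fun (s : Nat) => Nat) 0 (fun (σ : Nat) => fun (β : Nat) => succ β) 0)))
  ~> refl (Eq Nat 1 1) (refl Nat (succ (elimNat (fun (z : Nat) => Nat) 0 (fun (s : Nat) => fun (σ : Nat) => succ σ) 0)))
  ~> refl (Eq Nat 1 1) (refl Nat 1)
type:
  Eq (Eq Nat 1 1) (refl Nat 1) (refl Nat 1)


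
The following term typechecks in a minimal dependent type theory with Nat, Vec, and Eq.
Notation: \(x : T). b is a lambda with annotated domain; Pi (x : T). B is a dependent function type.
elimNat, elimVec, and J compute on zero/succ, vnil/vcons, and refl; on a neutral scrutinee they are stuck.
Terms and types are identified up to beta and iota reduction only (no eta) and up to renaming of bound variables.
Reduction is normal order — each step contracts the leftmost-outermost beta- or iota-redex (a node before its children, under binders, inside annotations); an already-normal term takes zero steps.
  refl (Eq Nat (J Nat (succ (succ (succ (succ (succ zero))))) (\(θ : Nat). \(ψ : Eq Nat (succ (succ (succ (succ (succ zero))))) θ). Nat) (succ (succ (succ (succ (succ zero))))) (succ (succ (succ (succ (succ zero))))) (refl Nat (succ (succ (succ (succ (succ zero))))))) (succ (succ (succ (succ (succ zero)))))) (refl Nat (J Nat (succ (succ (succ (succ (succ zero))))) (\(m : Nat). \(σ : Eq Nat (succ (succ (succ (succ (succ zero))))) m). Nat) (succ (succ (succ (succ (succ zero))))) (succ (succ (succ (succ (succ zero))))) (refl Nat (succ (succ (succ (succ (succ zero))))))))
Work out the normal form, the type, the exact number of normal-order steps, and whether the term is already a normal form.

reduced normal form:
  refl (Eq Nat (succ (succ (succ (succ (succ zero))))) (succ (succ (succ (succ (succ zero)))))) (refl Nat (succ (succ (succ (succ (succ zero))))))
type:
  Eq (Eq Nat (succ (succ (succ (succ (succ zero))))) (succ (succ (succ (succ (succ zero)))))) (refl Nat (succ (succ (succ (succ (succ zero)))))) (refl Nat (succ (succ (succ (succ (succ zero))))))
steps to reach normal form (normal order): 2
term was already normal: no
first redex: a J iota-redex


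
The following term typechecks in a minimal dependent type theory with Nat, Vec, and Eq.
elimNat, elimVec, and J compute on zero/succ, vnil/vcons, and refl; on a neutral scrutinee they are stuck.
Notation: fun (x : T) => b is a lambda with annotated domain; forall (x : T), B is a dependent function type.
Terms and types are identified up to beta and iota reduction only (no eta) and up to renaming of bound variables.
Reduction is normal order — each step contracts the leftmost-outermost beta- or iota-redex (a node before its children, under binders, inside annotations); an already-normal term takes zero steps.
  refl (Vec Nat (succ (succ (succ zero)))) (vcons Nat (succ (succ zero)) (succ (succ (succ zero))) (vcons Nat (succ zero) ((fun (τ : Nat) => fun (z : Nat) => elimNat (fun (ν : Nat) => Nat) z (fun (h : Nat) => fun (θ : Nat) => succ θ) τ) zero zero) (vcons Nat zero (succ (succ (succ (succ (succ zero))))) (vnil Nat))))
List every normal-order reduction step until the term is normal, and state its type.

normal-order reduction sequence:
  refl (Vec Nat (succ (succ (succ zero)))) (vcons Nat (succ (succ zero)) (succ (succ (succ zero))) (vcons Nat (succ zero) ((fun (τ : Nat) => fun (z : Nat) => elimNat (fun (ν : Nat) => Nat) z (fun (h : Nat) => fun (θ : Nat) => succ θ) τ) zero zero) (vcons Nat zero (succ (succ (succ (succ (succ zero))))) (vnil Nat))))
  ~> refl (Vec Nat (succ (succ (succ zero)))) (vcons Nat (succ (succ zero)) (succ (succ (succ zero))) (vcons Nat (succ zero) ((fun (τ : Nat) => elimNat (fun (z : Nat) => Nat) τ (fun (ν : Nat) => fun (h : Nat) => succ h) zero) zero) (vcons Nat zero (succ (succ (succ (succ (succ zero))))) (vnil Nat))))
  ~> refl (Vec Nat (succ (succ (succ zero)))) (vcons Nat (succ (succ zero)) (succ (succ (succ zero))) (vcons Nat (succ zero) (elimNat (fun (τ : Nat) => Nat) zero (fun (z : Nat) => fun (ν : Nat) => succ ν) zero) (vcons Nat zero (succ (succ (succ (succ (succ zero))))) (vnil Nat))))
  ~> refl (Vec Nat (succ (succ (succ zero)))) (vcons Nat (succ (succ zero)) (succ (succ (succ zero))) (vcons Nat (succ zero) zero (vcons Nat zero (succ (succ (succ (succ (succ zero))))) (vnil Nat))))
inferred type:
  Eq (Vec Nat (succ (succ (succ zero)))) (vcons Nat (succ (succ zero)) (succ (succ (succ zero))) (vcons Nat (succ zero) zero (vcons Nat zero (succ (succ (succ (succ (succ zero))))) (vnil Nat)))) (vcons Nat (succ (succ zero)) (succ (succ (succ zero))) (vcons Nat (succ zero) zero (vcons Nat zero (succ (succ (succ (succ (succ zero))))) (vnil Nat))))


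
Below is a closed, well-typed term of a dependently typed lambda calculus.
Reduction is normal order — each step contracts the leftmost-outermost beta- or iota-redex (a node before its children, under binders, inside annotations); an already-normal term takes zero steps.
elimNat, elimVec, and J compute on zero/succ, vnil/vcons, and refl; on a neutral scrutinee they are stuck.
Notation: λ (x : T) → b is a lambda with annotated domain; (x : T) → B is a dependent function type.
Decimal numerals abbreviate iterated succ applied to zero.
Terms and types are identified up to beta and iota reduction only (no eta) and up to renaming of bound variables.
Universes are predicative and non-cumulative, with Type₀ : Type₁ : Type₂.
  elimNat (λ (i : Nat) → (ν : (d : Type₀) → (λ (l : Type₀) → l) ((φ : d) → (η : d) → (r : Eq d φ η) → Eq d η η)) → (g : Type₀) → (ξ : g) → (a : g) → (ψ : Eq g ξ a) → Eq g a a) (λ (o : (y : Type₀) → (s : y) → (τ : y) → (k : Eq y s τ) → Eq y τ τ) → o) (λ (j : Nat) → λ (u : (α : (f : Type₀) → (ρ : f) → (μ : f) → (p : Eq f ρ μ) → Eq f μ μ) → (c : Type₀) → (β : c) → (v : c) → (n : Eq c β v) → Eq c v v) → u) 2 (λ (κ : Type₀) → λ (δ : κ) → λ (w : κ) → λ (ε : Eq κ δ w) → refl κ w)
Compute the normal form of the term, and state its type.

reduced normal form:
  λ (i : Type₀) → λ (ν : i) → λ (d : i) → λ (l : Eq i ν d) → refl i d
inferred type:
  (i : Type₀) → (ν : i) → (d : i) → (l : Eq i ν d) → Eq i d d
observation: reduction starts at an elimNat iota-redex, and 8 normal-order steps reach the normal form.


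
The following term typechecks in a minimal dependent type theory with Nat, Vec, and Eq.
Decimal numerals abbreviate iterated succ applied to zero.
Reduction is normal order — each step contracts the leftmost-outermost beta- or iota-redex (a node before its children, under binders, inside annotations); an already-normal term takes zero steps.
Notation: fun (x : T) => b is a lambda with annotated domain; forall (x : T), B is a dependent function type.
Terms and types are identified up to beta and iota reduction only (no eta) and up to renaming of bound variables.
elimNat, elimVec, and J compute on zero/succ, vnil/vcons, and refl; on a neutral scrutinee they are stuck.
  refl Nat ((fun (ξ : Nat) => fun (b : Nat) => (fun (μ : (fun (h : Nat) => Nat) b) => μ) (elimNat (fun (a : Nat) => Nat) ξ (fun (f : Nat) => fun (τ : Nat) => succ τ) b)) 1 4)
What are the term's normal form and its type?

normal form:
  refl Nat 5
inferred type:
  Eq Nat 5 5


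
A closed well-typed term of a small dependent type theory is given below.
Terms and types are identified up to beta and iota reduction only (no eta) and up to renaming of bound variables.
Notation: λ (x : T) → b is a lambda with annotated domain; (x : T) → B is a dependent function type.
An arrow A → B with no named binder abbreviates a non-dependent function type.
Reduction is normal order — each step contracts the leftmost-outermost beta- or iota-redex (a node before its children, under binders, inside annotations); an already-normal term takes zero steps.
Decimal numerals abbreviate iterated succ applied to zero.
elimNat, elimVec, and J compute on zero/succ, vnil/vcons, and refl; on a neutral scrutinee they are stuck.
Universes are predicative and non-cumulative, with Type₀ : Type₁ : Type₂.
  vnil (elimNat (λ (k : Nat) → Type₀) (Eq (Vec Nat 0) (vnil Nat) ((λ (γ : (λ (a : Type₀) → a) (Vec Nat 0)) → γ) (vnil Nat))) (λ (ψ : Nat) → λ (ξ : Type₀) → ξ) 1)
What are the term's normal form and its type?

normal form:
  vnil (Eq (Vec Nat 0) (vnil Nat) (vnil Nat))
the term's type:
  Vec (Eq (Vec Nat 0) (vnil Nat) (vnil Nat)) 0


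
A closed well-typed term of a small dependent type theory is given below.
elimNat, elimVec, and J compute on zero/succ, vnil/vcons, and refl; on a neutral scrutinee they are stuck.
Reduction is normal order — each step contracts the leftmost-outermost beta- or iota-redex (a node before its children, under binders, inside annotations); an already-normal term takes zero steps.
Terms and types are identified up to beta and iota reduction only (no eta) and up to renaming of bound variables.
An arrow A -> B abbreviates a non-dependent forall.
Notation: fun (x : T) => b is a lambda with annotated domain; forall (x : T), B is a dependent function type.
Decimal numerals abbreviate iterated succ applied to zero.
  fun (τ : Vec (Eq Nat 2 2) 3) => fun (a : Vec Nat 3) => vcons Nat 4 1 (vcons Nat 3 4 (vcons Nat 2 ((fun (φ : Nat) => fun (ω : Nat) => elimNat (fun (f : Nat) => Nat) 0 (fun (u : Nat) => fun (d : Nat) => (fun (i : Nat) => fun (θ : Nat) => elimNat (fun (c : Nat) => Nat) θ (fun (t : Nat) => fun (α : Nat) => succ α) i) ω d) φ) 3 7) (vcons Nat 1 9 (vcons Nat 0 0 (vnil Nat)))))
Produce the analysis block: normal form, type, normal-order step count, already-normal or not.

normal form:
  fun (τ : Vec (Eq Nat 2 2) 3) => fun (a : Vec Nat 3) => vcons Nat 4 1 (vcons Nat 3 4 (vcons Nat 2 21 (vcons Nat 1 9 (vcons Nat 0 0 (vnil Nat)))))
type:
  Vec (Eq Nat 2 2) 3 -> Vec Nat 3 -> Vec Nat 5
normal-order step count: 84
term was already normal: no
first contracted redex: a beta-redex


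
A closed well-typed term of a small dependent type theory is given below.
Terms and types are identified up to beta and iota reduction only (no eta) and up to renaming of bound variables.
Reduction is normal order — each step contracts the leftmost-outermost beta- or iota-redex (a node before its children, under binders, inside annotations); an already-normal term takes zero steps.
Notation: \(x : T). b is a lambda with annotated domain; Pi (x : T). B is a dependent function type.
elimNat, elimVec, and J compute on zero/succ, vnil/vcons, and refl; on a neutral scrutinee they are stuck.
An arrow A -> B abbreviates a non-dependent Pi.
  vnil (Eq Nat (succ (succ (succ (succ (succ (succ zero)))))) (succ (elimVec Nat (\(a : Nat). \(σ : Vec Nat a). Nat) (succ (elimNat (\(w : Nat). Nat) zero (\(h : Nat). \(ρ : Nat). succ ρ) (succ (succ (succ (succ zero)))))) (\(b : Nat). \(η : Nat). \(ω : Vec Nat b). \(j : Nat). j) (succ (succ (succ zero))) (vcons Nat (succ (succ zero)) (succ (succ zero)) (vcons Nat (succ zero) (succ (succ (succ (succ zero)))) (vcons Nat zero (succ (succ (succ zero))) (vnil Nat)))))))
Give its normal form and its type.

resulting normal form:
  vnil (Eq Nat (succ (succ (succ (succ (succ (succ zero)))))) (succ (succ (succ (succ (succ (succ zero)))))))
type:
  Vec (Eq Nat (succ (succ (succ (succ (succ (succ zero)))))) (succ (succ (succ (succ (succ (succ zero))))))) zero
observation: reduction starts at an elimVec iota-redex, and 29 normal-order steps reach the normal form.
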